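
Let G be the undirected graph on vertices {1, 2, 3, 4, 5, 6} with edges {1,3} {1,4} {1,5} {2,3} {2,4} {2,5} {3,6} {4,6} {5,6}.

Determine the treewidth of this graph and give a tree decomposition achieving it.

Treewidth 3.
Bags: B1 = {1, 2, 4, 6}  B2 = {1, 2, 3, 6}  B3 = {1, 2, 5, 6}
Tree: B1–B2, B2–B3

The largest bag has 4 vertices, giving width 3; this decomposition certifies tw(G) ≤ 3. For the lower bound: the 4 vertex sets {1,4}, {2,3}, {6}, {5} are disjoint, each induces a connected subgraph, and every pair is joined by at least one edge of G. Contracting each set to a single vertex therefore yields K_{4} as a minor, and since treewidth is minor-monotone, tw(G) ≥ tw(K_{4}) = 3. Combining the bounds, tw(G) = 3.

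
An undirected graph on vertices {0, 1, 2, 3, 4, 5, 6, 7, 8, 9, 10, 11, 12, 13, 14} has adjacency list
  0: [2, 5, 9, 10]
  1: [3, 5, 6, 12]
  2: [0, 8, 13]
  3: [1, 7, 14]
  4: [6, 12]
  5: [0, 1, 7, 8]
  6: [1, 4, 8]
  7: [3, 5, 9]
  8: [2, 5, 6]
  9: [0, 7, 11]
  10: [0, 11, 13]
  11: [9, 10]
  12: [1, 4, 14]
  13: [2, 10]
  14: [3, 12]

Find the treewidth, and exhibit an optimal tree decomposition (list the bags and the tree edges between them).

Each bag holds 4 vertices, so the decomposition has width 3, which upper-bounds the treewidth. For the lower bound: the 4 vertex sets {10,11,13}, {9}, {0}, {2,5,7,8} are disjoint, each induces a connected subgraph, and every pair is joined by at least one edge of G. Contracting each set to a single vertex therefore yields K_{4} as a minor, and since treewidth is minor-monotone, tw(G) ≥ tw(K_{4}) = 3. Therefore the treewidth is 3.

Treewidth 3.
Bags: B1 = {9, 10, 11, 13}  B2 = {0, 9, 10, 13}  B3 = {0, 2, 9, 13}  B4 = {0, 2, 7, 9}  B5 = {0, 2, 5, 7}  B6 = {2, 5, 7, 8}  B7 = {3, 5, 7, 8}  B8 = {1, 3, 5, 8}  B9 = {1, 3, 6, 8}  B10 = {1, 3, 6, 14}  B11 = {1, 6, 12, 14}  B12 = {4, 6, 12, 14}
Tree: B1–B2, B2–B3, B3–B4, B4–B5, B5–B6, B6–B7, B7–B8, B8–B9, B9–B10, B10–B11, B11–B12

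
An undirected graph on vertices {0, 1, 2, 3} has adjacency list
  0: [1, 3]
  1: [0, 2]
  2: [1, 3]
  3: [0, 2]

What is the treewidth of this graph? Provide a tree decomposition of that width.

Each bag holds 3 vertices, so the decomposition has width 2, which upper-bounds the treewidth. The edges 2–3–0–1–2 form a cycle, so G is not a tree and its treewidth is at least 2. Hence tw(G) = 2 exactly.

Treewidth 2.
Bags: B1 = {0, 2, 3}  B2 = {0, 1, 2}
Tree: B1–B2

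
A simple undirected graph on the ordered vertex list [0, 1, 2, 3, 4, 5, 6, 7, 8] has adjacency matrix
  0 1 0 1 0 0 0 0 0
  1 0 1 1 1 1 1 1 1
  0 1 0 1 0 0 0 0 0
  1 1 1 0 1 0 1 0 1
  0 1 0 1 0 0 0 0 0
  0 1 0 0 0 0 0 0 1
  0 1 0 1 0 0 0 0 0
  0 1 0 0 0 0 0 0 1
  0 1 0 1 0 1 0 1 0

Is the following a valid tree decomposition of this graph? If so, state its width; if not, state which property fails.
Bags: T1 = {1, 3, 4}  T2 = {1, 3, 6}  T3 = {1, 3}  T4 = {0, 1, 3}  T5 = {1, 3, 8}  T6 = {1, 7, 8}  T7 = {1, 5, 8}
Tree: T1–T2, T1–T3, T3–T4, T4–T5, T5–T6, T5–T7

No — vertex 2 appears in no bag.

A tree decomposition must satisfy three properties: every vertex lies in some bag; for every edge, both endpoints lie together in some bag; and for every vertex, the bags containing it form a connected subtree. Here vertex 2 appears in no bag, so the decomposition is invalid.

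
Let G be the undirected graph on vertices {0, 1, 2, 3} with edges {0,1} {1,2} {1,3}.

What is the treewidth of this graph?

1

A width-1 tree decomposition is:
Bags: B1 = {1, 3}  B2 = {0, 1}  B3 = {1, 2}
Tree: B1–B2, B2–B3
Each bag holds 2 vertices, so the decomposition has width 1, which upper-bounds the treewidth. Since G has at least one edge (e.g. 1–3), it is not an edgeless graph, so tw(G) ≥ 1. Combining the bounds, tw(G) = 1.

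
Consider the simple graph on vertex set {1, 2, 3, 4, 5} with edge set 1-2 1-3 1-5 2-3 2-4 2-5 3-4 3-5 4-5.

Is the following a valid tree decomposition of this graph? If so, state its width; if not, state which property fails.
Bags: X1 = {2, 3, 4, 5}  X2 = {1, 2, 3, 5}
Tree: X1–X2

Checking the three conditions: (i) the bags cover all of {1, 2, 3, 4, 5}; (ii) for each edge, some bag contains both endpoints; (iii) the bags containing any fixed vertex form a subtree. All hold, so the decomposition is valid with width 4 − 1 = 3.

Yes; width 3.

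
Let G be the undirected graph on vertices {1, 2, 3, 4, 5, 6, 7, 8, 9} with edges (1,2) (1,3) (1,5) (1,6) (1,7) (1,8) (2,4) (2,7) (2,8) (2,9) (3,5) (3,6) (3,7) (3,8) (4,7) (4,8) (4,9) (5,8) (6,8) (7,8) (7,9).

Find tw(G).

3

A width-3 tree decomposition is:
Bags: B1 = {1, 3, 7, 8}  B2 = {1, 3, 6, 8}  B3 = {1, 2, 7, 8}  B4 = {2, 4, 7, 8}  B5 = {2, 4, 7, 9}  B6 = {1, 3, 5, 8}
Tree: B1–B2, B1–B3, B3–B4, B4–B5, B2–B6
The largest bag has 4 vertices, giving width 3; this decomposition certifies tw(G) ≤ 3. On the other hand G contains the 4-clique {1, 2, 7, 8}. A clique must lie in a single bag of any decomposition, so no decomposition can have width below 3. Combining the bounds, tw(G) = 3.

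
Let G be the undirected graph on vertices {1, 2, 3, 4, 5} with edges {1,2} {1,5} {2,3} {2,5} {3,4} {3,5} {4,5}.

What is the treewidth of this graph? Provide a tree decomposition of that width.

Treewidth 2.
One optimal decomposition is:
Bags: B1 = {2, 3, 5}  B2 = {3, 4, 5}  B3 = {1, 2, 5}
Tree: B1–B2, B1–B3

Each bag holds 3 vertices, so the decomposition has width 2, which upper-bounds the treewidth. Conversely, {1, 2, 5} is a clique of size 3, and the vertices of any clique must share a bag in every tree decomposition; so some bag has ≥ 3 vertices and tw(G) ≥ 2. Hence tw(G) = 2 exactly.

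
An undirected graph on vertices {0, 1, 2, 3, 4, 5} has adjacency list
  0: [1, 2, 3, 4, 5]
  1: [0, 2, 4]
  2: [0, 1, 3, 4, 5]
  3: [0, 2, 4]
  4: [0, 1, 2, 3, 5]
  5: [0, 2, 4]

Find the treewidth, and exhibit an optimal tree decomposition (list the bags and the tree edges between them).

Treewidth 3.
One such decomposition:
Bags: B1 = {0, 2, 3, 4}  B2 = {0, 1, 2, 4}  B3 = {0, 2, 4, 5}
Tree: B1–B2, B2–B3

The largest bag has 4 vertices, giving width 3; this decomposition certifies tw(G) ≤ 3. On the other hand G contains the 4-clique {0, 1, 2, 4}. A clique must lie in a single bag of any decomposition, so no decomposition can have width below 3. The upper and lower bounds meet at 3, so that is the treewidth.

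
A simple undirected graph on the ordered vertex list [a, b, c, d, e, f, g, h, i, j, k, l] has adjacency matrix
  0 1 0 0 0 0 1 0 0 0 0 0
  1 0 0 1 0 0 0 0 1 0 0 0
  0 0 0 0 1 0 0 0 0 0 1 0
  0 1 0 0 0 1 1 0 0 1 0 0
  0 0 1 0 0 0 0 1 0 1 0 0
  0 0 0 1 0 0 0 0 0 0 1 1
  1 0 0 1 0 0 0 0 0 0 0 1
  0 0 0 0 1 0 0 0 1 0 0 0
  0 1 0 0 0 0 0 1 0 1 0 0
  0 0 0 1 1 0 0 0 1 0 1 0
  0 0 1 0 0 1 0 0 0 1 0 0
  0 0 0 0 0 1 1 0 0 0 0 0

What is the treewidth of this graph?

3

A width-3 tree decomposition is:
Bags: B1 = {a, b, g, l}  B2 = {b, d, g, l}  B3 = {b, d, f, l}  B4 = {b, d, f, i}  B5 = {d, f, i, j}  B6 = {f, i, j, k}  B7 = {h, i, j, k}  B8 = {e, h, j, k}  B9 = {c, e, h, k}
Tree: B1–B2, B2–B3, B3–B4, B4–B5, B5–B6, B6–B7, B7–B8, B8–B9
Every bag has size at most 4, so the width is 4 − 1 = 3 and tw(G) ≤ 3. For the lower bound: the 4 vertex sets {a,g,l}, {b}, {d}, {f,i,j,k} are disjoint, each induces a connected subgraph, and every pair is joined by at least one edge of G. Contracting each set to a single vertex therefore yields K_{4} as a minor, and since treewidth is minor-monotone, tw(G) ≥ tw(K_{4}) = 3. Hence tw(G) = 3 exactly.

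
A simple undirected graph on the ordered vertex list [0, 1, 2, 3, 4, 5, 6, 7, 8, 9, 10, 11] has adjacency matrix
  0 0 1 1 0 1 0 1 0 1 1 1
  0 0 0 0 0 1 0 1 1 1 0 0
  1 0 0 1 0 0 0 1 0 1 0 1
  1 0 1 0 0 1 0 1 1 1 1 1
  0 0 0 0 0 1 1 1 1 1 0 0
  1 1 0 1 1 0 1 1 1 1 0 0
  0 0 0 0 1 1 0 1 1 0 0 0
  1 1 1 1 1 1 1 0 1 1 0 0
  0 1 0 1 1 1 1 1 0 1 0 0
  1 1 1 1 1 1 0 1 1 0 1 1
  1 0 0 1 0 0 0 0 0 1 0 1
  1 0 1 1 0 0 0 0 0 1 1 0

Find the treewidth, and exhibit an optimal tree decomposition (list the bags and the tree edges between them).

Treewidth 4.
One optimal decomposition is:
Bags: B1 = {3, 5, 7, 8, 9}  B2 = {0, 3, 5, 7, 9}  B3 = {0, 2, 3, 7, 9}  B4 = {4, 5, 7, 8, 9}  B5 = {0, 2, 3, 9, 11}  B6 = {0, 3, 9, 10, 11}  B7 = {1, 5, 7, 8, 9}  B8 = {4, 5, 6, 7, 8}
Tree: B1–B2, B2–B3, B1–B4, B3–B5, B5–B6, B1–B7, B4–B8

The largest bag has 5 vertices, giving width 4; this decomposition certifies tw(G) ≤ 4. Conversely, {1, 5, 7, 8, 9} is a clique of size 5, and the vertices of any clique must share a bag in every tree decomposition; so some bag has ≥ 5 vertices and tw(G) ≥ 4. Therefore the treewidth is 4.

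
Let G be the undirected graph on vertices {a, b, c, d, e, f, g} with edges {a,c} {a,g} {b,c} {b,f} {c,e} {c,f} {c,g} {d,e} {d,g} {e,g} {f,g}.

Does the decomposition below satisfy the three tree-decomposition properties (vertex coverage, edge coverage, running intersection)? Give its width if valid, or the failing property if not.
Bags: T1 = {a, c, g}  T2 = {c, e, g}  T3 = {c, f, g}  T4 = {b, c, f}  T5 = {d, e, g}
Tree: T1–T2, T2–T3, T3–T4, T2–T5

Yes; width 2.

Every vertex of G appears in some bag (union = {a, b, c, d, e, f, g}); every edge is covered by a bag; and for each vertex v the set of bags containing v is connected in the bag tree. The decomposition is therefore valid. The largest bag has 3 vertices, so the width is 2.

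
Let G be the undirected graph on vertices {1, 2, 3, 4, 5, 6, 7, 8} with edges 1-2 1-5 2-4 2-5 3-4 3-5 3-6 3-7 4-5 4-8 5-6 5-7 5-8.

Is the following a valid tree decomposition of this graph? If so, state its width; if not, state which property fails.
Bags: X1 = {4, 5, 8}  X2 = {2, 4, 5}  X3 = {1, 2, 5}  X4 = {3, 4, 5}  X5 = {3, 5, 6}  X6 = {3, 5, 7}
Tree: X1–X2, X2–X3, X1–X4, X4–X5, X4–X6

Checking the three conditions: (i) the bags cover all of {1, 2, 3, 4, 5, 6, 7, 8}; (ii) for each edge, some bag contains both endpoints; (iii) the bags containing any fixed vertex form a subtree. All hold, so the decomposition is valid with width 3 − 1 = 2.

Yes; width 2.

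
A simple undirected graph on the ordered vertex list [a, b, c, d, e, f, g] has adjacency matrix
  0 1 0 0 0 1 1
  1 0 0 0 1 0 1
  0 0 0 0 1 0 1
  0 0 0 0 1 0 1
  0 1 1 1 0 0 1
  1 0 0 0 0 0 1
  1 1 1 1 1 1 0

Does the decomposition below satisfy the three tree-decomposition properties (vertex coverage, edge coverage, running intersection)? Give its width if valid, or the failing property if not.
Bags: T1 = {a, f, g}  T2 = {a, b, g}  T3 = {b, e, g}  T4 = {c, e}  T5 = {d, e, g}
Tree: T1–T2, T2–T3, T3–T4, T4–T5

A tree decomposition must satisfy three properties: every vertex lies in some bag; for every edge, both endpoints lie together in some bag; and for every vertex, the bags containing it form a connected subtree. Here edge (g,c) lies in no bag, so the decomposition is invalid.

No — edge (g,c) lies in no bag.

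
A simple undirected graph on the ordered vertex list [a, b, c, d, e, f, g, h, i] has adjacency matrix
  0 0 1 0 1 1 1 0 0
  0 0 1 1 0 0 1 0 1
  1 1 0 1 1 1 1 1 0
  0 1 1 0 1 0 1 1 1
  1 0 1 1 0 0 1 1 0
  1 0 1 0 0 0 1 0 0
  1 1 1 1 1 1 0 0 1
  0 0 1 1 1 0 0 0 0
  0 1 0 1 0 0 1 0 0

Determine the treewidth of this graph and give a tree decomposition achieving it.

Treewidth 3.
One optimal decomposition is:
Bags: B1 = {b, d, g, i}  B2 = {b, c, d, g}  B3 = {c, d, e, g}  B4 = {c, d, e, h}  B5 = {a, c, e, g}  B6 = {a, c, f, g}
Tree: B1–B2, B2–B3, B3–B4, B3–B5, B5–B6

The largest bag has 4 vertices, giving width 3; this decomposition certifies tw(G) ≤ 3. Conversely, {c, d, e, g} is a clique of size 4, and the vertices of any clique must share a bag in every tree decomposition; so some bag has ≥ 4 vertices and tw(G) ≥ 3. Hence tw(G) = 3 exactly.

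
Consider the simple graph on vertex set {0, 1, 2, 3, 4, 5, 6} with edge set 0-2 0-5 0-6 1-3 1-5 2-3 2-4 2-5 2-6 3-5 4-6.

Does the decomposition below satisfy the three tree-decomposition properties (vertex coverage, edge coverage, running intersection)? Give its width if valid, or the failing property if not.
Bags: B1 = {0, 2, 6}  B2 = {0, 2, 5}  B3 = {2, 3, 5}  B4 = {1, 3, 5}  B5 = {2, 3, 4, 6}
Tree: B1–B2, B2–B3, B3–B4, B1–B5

A tree decomposition must satisfy three properties: every vertex lies in some bag; for every edge, both endpoints lie together in some bag; and for every vertex, the bags containing it form a connected subtree. Here bags containing vertex 3 are not connected in the tree, so the decomposition is invalid.

No — bags containing vertex 3 are not connected in the tree.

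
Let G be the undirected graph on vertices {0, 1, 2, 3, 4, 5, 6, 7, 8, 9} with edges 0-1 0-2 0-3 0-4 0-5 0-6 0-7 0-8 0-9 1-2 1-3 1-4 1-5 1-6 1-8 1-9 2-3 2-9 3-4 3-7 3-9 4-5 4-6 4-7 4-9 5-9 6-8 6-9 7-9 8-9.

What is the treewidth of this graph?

A width-4 tree decomposition is:
Bags: B1 = {0, 1, 4, 6, 9}  B2 = {0, 1, 3, 4, 9}  B3 = {0, 3, 4, 7, 9}  B4 = {0, 1, 2, 3, 9}  B5 = {0, 1, 6, 8, 9}  B6 = {0, 1, 4, 5, 9}
Tree: B1–B2, B2–B3, B2–B4, B1–B5, B2–B6
Each bag holds 5 vertices, so the decomposition has width 4, which upper-bounds the treewidth. Conversely, {0, 1, 6, 8, 9} is a clique of size 5, and the vertices of any clique must share a bag in every tree decomposition; so some bag has ≥ 5 vertices and tw(G) ≥ 4. Hence tw(G) = 4 exactly.

4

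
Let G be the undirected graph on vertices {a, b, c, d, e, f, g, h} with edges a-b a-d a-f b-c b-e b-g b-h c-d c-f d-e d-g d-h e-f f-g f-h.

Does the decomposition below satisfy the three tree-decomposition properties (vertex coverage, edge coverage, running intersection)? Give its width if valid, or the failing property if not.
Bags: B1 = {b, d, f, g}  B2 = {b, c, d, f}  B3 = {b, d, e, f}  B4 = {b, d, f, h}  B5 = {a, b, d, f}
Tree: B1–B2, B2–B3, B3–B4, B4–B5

Checking the three conditions: (i) the bags cover all of {a, b, c, d, e, f, g, h}; (ii) for each edge, some bag contains both endpoints; (iii) the bags containing any fixed vertex form a subtree. All hold, so the decomposition is valid with width 4 − 1 = 3.

Yes; width 3.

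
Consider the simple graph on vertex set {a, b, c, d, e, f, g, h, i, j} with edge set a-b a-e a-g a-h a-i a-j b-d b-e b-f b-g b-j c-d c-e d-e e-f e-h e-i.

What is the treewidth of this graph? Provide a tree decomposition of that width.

Treewidth 2.
One optimal decomposition is:
Bags: B1 = {a, b, e}  B2 = {b, d, e}  B3 = {a, e, i}  B4 = {a, e, h}  B5 = {b, e, f}  B6 = {a, b, j}  B7 = {a, b, g}  B8 = {c, d, e}
Tree: B1–B2, B1–B3, B3–B4, B1–B5, B1–B6, B1–B7, B2–B8

Every bag has size at most 3, so the width is 3 − 1 = 2 and tw(G) ≤ 2. For the lower bound, the 3 vertices {a, b, g} are pairwise adjacent, and any tree decomposition puts a clique entirely inside one bag — forcing width ≥ 2. The upper and lower bounds meet at 2, so that is the treewidth.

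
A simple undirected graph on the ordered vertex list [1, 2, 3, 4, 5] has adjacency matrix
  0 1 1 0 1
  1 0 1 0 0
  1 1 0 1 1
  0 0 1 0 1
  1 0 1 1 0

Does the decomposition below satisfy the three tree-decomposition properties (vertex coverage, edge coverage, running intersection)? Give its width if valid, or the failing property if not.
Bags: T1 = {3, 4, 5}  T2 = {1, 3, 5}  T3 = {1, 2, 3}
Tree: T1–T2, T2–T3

Yes; width 2.

Vertex coverage: the bags together contain {1, 2, 3, 4, 5}, the full vertex set. Edge coverage: each edge of G has both endpoints in at least one bag. Running intersection: for every vertex, the bags containing it form a connected subtree. All three properties hold, so this is a valid tree decomposition of width max|bag| − 1 = 2, and hence tw(G) ≤ 2.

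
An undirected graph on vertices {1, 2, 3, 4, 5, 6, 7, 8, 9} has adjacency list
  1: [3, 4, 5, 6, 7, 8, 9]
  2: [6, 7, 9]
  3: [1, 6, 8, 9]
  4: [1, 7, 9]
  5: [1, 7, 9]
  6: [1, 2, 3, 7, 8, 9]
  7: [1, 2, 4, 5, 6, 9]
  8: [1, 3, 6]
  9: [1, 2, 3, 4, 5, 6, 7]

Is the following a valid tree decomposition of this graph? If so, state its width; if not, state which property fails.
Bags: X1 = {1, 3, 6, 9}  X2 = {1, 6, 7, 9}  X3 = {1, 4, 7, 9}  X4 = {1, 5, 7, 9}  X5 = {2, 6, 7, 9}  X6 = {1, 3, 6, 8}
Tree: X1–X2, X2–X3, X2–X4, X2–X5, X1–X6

Every vertex of G appears in some bag (union = {1, 2, 3, 4, 5, 6, 7, 8, 9}); every edge is covered by a bag; and for each vertex v the set of bags containing v is connected in the bag tree. The decomposition is therefore valid. The largest bag has 4 vertices, so the width is 3.

Yes; width 3.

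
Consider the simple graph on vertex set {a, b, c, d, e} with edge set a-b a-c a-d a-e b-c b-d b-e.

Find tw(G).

2

A width-2 tree decomposition is:
Bags: B1 = {a, b, e}  B2 = {a, b, c}  B3 = {a, b, d}
Tree: B1–B2, B2–B3
The largest bag has 3 vertices, giving width 2; this decomposition certifies tw(G) ≤ 2. Conversely, {a, b, d} is a clique of size 3, and the vertices of any clique must share a bag in every tree decomposition; so some bag has ≥ 3 vertices and tw(G) ≥ 2. Hence tw(G) = 2 exactly.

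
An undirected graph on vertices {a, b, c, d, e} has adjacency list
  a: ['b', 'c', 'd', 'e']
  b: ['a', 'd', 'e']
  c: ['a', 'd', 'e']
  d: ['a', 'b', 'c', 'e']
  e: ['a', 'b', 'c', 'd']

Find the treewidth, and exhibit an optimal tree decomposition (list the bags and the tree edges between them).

Each bag holds 4 vertices, so the decomposition has width 3, which upper-bounds the treewidth. For the lower bound, the 4 vertices {a, c, d, e} are pairwise adjacent, and any tree decomposition puts a clique entirely inside one bag — forcing width ≥ 3. The upper and lower bounds meet at 3, so that is the treewidth.

Treewidth 3.
One optimal decomposition is:
Bags: B1 = {a, b, d, e}  B2 = {a, c, d, e}
Tree: B1–B2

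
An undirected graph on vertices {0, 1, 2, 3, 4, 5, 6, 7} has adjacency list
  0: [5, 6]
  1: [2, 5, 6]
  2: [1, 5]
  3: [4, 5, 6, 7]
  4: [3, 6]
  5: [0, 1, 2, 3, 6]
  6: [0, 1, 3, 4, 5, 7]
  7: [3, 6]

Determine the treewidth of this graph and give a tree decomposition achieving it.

The largest bag has 3 vertices, giving width 2; this decomposition certifies tw(G) ≤ 2. On the other hand G contains the 3-clique {1, 2, 5}. A clique must lie in a single bag of any decomposition, so no decomposition can have width below 2. Hence tw(G) = 2 exactly.

Treewidth 2.
Bags: B1 = {0, 5, 6}  B2 = {3, 5, 6}  B3 = {3, 4, 6}  B4 = {3, 6, 7}  B5 = {1, 5, 6}  B6 = {1, 2, 5}
Tree: B1–B2, B2–B3, B2–B4, B1–B5, B5–B6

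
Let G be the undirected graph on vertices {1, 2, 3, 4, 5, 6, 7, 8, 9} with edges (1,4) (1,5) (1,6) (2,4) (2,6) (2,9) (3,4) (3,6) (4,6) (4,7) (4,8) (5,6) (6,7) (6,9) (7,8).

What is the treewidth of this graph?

A width-2 tree decomposition is:
Bags: B1 = {2, 4, 6}  B2 = {1, 4, 6}  B3 = {3, 4, 6}  B4 = {4, 6, 7}  B5 = {1, 5, 6}  B6 = {4, 7, 8}  B7 = {2, 6, 9}
Tree: B1–B2, B1–B3, B3–B4, B2–B5, B4–B6, B1–B7
Each bag holds 3 vertices, so the decomposition has width 2, which upper-bounds the treewidth. Conversely, {4, 7, 8} is a clique of size 3, and the vertices of any clique must share a bag in every tree decomposition; so some bag has ≥ 3 vertices and tw(G) ≥ 2. Therefore the treewidth is 2.

2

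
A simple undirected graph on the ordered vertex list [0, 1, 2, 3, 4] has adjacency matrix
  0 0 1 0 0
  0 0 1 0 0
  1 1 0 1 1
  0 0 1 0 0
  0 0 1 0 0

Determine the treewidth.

1

A width-1 tree decomposition is:
Bags: B1 = {2, 4}  B2 = {1, 2}  B3 = {2, 3}  B4 = {0, 2}
Tree: B1–B2, B2–B3, B1–B4
Each bag holds 2 vertices, so the decomposition has width 1, which upper-bounds the treewidth. Since G has at least one edge (e.g. 2–4), it is not an edgeless graph, so tw(G) ≥ 1. Combining the bounds, tw(G) = 1.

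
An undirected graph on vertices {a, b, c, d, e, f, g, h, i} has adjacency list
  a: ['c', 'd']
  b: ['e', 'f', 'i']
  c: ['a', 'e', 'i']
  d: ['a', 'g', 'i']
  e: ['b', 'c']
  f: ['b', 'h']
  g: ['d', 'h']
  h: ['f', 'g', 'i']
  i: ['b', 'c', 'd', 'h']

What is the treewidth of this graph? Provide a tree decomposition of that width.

Treewidth 3.
One optimal decomposition is:
Bags: B1 = {b, c, e, f}  B2 = {b, c, f, i}  B3 = {c, f, h, i}  B4 = {a, c, h, i}  B5 = {a, d, h, i}  B6 = {a, d, g, h}
Tree: B1–B2, B2–B3, B3–B4, B4–B5, B5–B6

The largest bag has 4 vertices, giving width 3; this decomposition certifies tw(G) ≤ 3. For the lower bound: the 4 vertex sets {b,e,f}, {c}, {i}, {a,d,g,h} are disjoint, each induces a connected subgraph, and every pair is joined by at least one edge of G. Contracting each set to a single vertex therefore yields K_{4} as a minor, and since treewidth is minor-monotone, tw(G) ≥ tw(K_{4}) = 3. Therefore the treewidth is 3.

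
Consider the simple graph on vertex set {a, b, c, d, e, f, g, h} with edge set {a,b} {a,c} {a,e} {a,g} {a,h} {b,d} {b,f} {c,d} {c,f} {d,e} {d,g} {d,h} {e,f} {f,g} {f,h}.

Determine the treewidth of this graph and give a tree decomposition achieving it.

Treewidth 3.
Bags: B1 = {a, d, f, h}  B2 = {a, d, f, g}  B3 = {a, c, d, f}  B4 = {a, d, e, f}  B5 = {a, b, d, f}
Tree: B1–B2, B2–B3, B3–B4, B4–B5

The largest bag has 4 vertices, giving width 3; this decomposition certifies tw(G) ≤ 3. For the lower bound: the 4 vertex sets {f,h}, {d,g}, {a}, {c} are disjoint, each induces a connected subgraph, and every pair is joined by at least one edge of G. Contracting each set to a single vertex therefore yields K_{4} as a minor, and since treewidth is minor-monotone, tw(G) ≥ tw(K_{4}) = 3. Hence tw(G) = 3 exactly.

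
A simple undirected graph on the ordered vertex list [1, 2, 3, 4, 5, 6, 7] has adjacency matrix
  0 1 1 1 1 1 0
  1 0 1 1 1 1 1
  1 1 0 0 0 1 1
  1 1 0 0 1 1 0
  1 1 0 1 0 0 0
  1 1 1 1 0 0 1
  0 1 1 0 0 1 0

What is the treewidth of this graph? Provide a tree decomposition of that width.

Treewidth 3.
One such decomposition:
Bags: B1 = {1, 2, 4, 5}  B2 = {1, 2, 4, 6}  B3 = {1, 2, 3, 6}  B4 = {2, 3, 6, 7}
Tree: B1–B2, B2–B3, B3–B4

The largest bag has 4 vertices, giving width 3; this decomposition certifies tw(G) ≤ 3. On the other hand G contains the 4-clique {1, 2, 3, 6}. A clique must lie in a single bag of any decomposition, so no decomposition can have width below 3. Combining the bounds, tw(G) = 3.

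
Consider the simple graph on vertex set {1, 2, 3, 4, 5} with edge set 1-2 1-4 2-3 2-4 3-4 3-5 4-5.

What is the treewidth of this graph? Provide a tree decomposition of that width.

The largest bag has 3 vertices, giving width 2; this decomposition certifies tw(G) ≤ 2. On the other hand G contains the 3-clique {1, 2, 4}. A clique must lie in a single bag of any decomposition, so no decomposition can have width below 2. Hence tw(G) = 2 exactly.

Treewidth 2.
One such decomposition:
Bags: B1 = {1, 2, 4}  B2 = {2, 3, 4}  B3 = {3, 4, 5}
Tree: B1–B2, B2–B3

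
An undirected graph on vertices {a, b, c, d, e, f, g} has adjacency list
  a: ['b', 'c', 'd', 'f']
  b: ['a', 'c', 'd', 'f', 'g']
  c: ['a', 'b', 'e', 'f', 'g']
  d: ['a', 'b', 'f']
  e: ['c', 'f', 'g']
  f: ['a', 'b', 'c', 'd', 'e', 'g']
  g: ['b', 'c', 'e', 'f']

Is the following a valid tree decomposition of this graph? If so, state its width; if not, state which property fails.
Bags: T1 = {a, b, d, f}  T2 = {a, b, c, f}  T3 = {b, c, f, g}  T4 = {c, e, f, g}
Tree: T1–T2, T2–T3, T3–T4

Yes; width 3.

Vertex coverage: the bags together contain {a, b, c, d, e, f, g}, the full vertex set. Edge coverage: each edge of G has both endpoints in at least one bag. Running intersection: for every vertex, the bags containing it form a connected subtree. All three properties hold, so this is a valid tree decomposition of width max|bag| − 1 = 3, and hence tw(G) ≤ 3.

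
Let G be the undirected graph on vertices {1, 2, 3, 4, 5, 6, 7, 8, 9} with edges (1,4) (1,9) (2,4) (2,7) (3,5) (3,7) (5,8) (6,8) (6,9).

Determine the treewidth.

A width-2 tree decomposition is:
Bags: B1 = {2, 3, 7}  B2 = {2, 3, 5}  B3 = {2, 5, 8}  B4 = {2, 6, 8}  B5 = {2, 6, 9}  B6 = {1, 2, 9}  B7 = {1, 2, 4}
Tree: B1–B2, B2–B3, B3–B4, B4–B5, B5–B6, B6–B7
The largest bag has 3 vertices, giving width 2; this decomposition certifies tw(G) ≤ 2. The edges 2–7–3–5–8–6–9–1–4–2 form a cycle, so G is not a tree and its treewidth is at least 2. Hence tw(G) = 2 exactly.

2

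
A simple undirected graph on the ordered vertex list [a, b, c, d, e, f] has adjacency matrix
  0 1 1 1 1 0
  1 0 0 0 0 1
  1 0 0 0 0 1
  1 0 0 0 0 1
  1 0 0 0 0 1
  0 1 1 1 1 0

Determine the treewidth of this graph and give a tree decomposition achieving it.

Treewidth 2.
One optimal decomposition is:
Bags: B1 = {a, c, f}  B2 = {a, e, f}  B3 = {a, d, f}  B4 = {a, b, f}
Tree: B1–B2, B2–B3, B3–B4

Each bag holds 3 vertices, so the decomposition has width 2, which upper-bounds the treewidth. For the lower bound, G contains the cycle c–f–e–a–c, so G is not a forest; only forests have treewidth ≤ 1, hence tw(G) ≥ 2. Therefore the treewidth is 2.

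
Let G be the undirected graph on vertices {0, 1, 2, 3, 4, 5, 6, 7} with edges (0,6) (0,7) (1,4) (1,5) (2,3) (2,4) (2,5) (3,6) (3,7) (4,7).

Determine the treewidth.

A width-2 tree decomposition is:
Bags: B1 = {1, 2, 5}  B2 = {1, 2, 4}  B3 = {2, 3, 4}  B4 = {3, 4, 7}  B5 = {3, 6, 7}  B6 = {0, 6, 7}
Tree: B1–B2, B2–B3, B3–B4, B4–B5, B5–B6
Every bag has size at most 3, so the width is 3 − 1 = 2 and tw(G) ≤ 2. Since 5–1–4–2–5 is a cycle in G, G is not acyclic. Forests are exactly the graphs of treewidth ≤ 1, so tw(G) ≥ 2. Therefore the treewidth is 2.

2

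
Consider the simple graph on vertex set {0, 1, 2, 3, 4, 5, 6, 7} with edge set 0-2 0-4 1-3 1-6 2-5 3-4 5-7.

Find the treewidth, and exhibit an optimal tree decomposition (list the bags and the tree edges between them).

Each bag holds 2 vertices, so the decomposition has width 1, which upper-bounds the treewidth. G has an edge, so its treewidth is at least 1. The upper and lower bounds meet at 1, so that is the treewidth.

Treewidth 1.
One optimal decomposition is:
Bags: B1 = {1, 6}  B2 = {1, 3}  B3 = {3, 4}  B4 = {0, 4}  B5 = {0, 2}  B6 = {2, 5}  B7 = {5, 7}
Tree: B1–B2, B2–B3, B3–B4, B4–B5, B5–B6, B6–B7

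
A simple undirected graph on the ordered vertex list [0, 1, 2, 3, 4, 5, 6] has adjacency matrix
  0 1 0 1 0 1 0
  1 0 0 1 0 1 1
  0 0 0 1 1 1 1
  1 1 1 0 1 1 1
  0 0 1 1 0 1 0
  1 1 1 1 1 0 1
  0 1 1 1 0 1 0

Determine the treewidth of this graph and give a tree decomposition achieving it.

The largest bag has 4 vertices, giving width 3; this decomposition certifies tw(G) ≤ 3. Conversely, {0, 1, 3, 5} is a clique of size 4, and the vertices of any clique must share a bag in every tree decomposition; so some bag has ≥ 4 vertices and tw(G) ≥ 3. The upper and lower bounds meet at 3, so that is the treewidth.

Treewidth 3.
Bags: B1 = {1, 3, 5, 6}  B2 = {2, 3, 5, 6}  B3 = {0, 1, 3, 5}  B4 = {2, 3, 4, 5}
Tree: B1–B2, B1–B3, B2–B4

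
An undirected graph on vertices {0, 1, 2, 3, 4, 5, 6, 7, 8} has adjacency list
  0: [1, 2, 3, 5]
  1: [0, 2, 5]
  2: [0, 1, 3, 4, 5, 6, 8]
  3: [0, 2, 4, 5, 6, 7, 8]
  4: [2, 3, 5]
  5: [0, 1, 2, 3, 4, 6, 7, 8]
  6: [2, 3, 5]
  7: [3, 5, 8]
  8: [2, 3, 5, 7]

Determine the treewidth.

A width-3 tree decomposition is:
Bags: B1 = {2, 3, 4, 5}  B2 = {0, 2, 3, 5}  B3 = {2, 3, 5, 8}  B4 = {3, 5, 7, 8}  B5 = {0, 1, 2, 5}  B6 = {2, 3, 5, 6}
Tree: B1–B2, B1–B3, B3–B4, B2–B5, B2–B6
Each bag holds 4 vertices, so the decomposition has width 3, which upper-bounds the treewidth. Conversely, {0, 1, 2, 5} is a clique of size 4, and the vertices of any clique must share a bag in every tree decomposition; so some bag has ≥ 4 vertices and tw(G) ≥ 3. Hence tw(G) = 3 exactly.

3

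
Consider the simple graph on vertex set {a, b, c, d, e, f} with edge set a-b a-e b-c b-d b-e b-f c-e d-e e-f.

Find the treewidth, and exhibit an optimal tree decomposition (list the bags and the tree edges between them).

Treewidth 2.
One optimal decomposition is:
Bags: B1 = {b, c, e}  B2 = {b, d, e}  B3 = {b, e, f}  B4 = {a, b, e}
Tree: B1–B2, B2–B3, B2–B4

Every bag has size at most 3, so the width is 3 − 1 = 2 and tw(G) ≤ 2. For the lower bound, the 3 vertices {b, d, e} are pairwise adjacent, and any tree decomposition puts a clique entirely inside one bag — forcing width ≥ 2. The upper and lower bounds meet at 2, so that is the treewidth.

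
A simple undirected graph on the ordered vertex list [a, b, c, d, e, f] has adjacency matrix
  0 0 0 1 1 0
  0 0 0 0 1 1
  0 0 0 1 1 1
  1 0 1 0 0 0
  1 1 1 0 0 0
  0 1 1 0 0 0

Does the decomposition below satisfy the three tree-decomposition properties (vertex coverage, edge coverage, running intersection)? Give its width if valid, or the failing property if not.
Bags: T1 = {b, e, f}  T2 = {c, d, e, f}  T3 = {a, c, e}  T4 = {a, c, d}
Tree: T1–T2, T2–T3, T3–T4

A tree decomposition must satisfy three properties: every vertex lies in some bag; for every edge, both endpoints lie together in some bag; and for every vertex, the bags containing it form a connected subtree. Here bags containing vertex d are not connected in the tree, so the decomposition is invalid.

No — bags containing vertex d are not connected in the tree.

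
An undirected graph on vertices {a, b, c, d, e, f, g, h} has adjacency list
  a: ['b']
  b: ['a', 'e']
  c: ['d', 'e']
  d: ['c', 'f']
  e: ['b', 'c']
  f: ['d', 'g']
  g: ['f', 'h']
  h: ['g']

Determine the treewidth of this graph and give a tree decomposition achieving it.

Every bag has size at most 2, so the width is 2 − 1 = 1 and tw(G) ≤ 1. G has an edge, so its treewidth is at least 1. Therefore the treewidth is 1.

Treewidth 1.
One optimal decomposition is:
Bags: B1 = {g, h}  B2 = {f, g}  B3 = {d, f}  B4 = {c, d}  B5 = {c, e}  B6 = {b, e}  B7 = {a, b}
Tree: B1–B2, B2–B3, B3–B4, B4–B5, B5–B6, B6–B7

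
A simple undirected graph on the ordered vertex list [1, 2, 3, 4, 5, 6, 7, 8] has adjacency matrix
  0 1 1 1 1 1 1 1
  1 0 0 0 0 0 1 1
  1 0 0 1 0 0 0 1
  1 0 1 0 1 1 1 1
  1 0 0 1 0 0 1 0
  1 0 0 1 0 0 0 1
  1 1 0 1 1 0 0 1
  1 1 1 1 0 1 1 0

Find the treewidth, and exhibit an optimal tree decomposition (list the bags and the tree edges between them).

Every bag has size at most 4, so the width is 4 − 1 = 3 and tw(G) ≤ 3. Conversely, {1, 2, 7, 8} is a clique of size 4, and the vertices of any clique must share a bag in every tree decomposition; so some bag has ≥ 4 vertices and tw(G) ≥ 3. Hence tw(G) = 3 exactly.

Treewidth 3.
Bags: B1 = {1, 4, 5, 7}  B2 = {1, 4, 7, 8}  B3 = {1, 2, 7, 8}  B4 = {1, 4, 6, 8}  B5 = {1, 3, 4, 8}
Tree: B1–B2, B2–B3, B2–B4, B4–B5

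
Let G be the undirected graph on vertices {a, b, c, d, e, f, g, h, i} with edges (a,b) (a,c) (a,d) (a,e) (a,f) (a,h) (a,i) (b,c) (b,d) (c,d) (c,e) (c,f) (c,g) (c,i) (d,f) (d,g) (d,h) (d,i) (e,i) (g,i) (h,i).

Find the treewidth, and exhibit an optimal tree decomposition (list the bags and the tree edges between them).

Every bag has size at most 4, so the width is 4 − 1 = 3 and tw(G) ≤ 3. For the lower bound, the 4 vertices {a, d, h, i} are pairwise adjacent, and any tree decomposition puts a clique entirely inside one bag — forcing width ≥ 3. Combining the bounds, tw(G) = 3.

Treewidth 3.
One such decomposition:
Bags: B1 = {a, c, d, i}  B2 = {a, c, e, i}  B3 = {c, d, g, i}  B4 = {a, c, d, f}  B5 = {a, b, c, d}  B6 = {a, d, h, i}
Tree: B1–B2, B1–B3, B1–B4, B1–B5, B1–B6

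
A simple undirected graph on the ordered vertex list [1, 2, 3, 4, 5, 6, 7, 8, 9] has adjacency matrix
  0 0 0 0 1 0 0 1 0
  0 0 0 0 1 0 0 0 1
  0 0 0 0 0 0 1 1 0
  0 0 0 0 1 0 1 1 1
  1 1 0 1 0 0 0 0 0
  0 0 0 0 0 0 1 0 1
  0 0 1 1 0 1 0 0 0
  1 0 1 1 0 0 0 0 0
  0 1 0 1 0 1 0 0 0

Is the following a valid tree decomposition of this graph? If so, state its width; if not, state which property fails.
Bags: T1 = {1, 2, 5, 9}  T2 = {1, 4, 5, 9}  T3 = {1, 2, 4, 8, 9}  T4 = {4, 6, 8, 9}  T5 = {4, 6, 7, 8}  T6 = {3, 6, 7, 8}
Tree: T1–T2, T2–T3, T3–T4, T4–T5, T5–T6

A tree decomposition must satisfy three properties: every vertex lies in some bag; for every edge, both endpoints lie together in some bag; and for every vertex, the bags containing it form a connected subtree. Here bags containing vertex 2 are not connected in the tree, so the decomposition is invalid.

No — bags containing vertex 2 are not connected in the tree.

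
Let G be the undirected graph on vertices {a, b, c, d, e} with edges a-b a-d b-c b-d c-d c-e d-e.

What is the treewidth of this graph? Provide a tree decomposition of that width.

Each bag holds 3 vertices, so the decomposition has width 2, which upper-bounds the treewidth. Conversely, {c, d, e} is a clique of size 3, and the vertices of any clique must share a bag in every tree decomposition; so some bag has ≥ 3 vertices and tw(G) ≥ 2. Therefore the treewidth is 2.

Treewidth 2.
One optimal decomposition is:
Bags: B1 = {b, c, d}  B2 = {a, b, d}  B3 = {c, d, e}
Tree: B1–B2, B1–B3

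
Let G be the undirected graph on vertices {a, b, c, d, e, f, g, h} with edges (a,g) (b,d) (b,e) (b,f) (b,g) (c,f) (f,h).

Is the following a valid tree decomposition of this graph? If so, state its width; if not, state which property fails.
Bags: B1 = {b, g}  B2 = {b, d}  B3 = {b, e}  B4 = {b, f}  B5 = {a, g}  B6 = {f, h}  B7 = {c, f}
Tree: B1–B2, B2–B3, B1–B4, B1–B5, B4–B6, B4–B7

Vertex coverage: the bags together contain {a, b, c, d, e, f, g, h}, the full vertex set. Edge coverage: each edge of G has both endpoints in at least one bag. Running intersection: for every vertex, the bags containing it form a connected subtree. All three properties hold, so this is a valid tree decomposition of width max|bag| − 1 = 1, and hence tw(G) ≤ 1.

Yes; width 1.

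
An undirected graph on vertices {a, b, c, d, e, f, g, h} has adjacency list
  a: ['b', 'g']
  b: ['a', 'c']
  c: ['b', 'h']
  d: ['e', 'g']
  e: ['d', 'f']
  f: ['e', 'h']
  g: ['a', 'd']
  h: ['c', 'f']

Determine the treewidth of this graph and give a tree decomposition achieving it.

Treewidth 2.
Bags: B1 = {a, b, g}  B2 = {b, d, g}  B3 = {b, d, e}  B4 = {b, e, f}  B5 = {b, f, h}  B6 = {b, c, h}
Tree: B1–B2, B2–B3, B3–B4, B4–B5, B5–B6

The largest bag has 3 vertices, giving width 2; this decomposition certifies tw(G) ≤ 2. The edges b–a–g–d–e–f–h–c–b form a cycle, so G is not a tree and its treewidth is at least 2. Combining the bounds, tw(G) = 2.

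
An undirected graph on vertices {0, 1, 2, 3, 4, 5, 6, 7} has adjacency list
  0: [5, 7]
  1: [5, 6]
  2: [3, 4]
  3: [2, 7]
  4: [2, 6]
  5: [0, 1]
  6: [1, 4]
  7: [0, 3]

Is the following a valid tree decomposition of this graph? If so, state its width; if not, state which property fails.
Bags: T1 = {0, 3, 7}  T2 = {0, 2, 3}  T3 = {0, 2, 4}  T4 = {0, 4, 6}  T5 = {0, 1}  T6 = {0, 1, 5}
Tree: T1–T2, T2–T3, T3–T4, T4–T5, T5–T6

No — edge (6,1) lies in no bag.

A tree decomposition must satisfy three properties: every vertex lies in some bag; for every edge, both endpoints lie together in some bag; and for every vertex, the bags containing it form a connected subtree. Here edge (6,1) lies in no bag, so the decomposition is invalid.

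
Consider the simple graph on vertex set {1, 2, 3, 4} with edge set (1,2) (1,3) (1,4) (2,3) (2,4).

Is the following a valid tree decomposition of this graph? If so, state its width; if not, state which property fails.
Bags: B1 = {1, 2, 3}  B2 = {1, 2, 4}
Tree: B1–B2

Every vertex of G appears in some bag (union = {1, 2, 3, 4}); every edge is covered by a bag; and for each vertex v the set of bags containing v is connected in the bag tree. The decomposition is therefore valid. The largest bag has 3 vertices, so the width is 2.

Yes; width 2.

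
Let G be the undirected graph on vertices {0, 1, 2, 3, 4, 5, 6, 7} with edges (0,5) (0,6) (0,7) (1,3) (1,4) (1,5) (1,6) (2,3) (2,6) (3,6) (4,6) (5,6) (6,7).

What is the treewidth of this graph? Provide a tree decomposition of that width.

Every bag has size at most 3, so the width is 3 − 1 = 2 and tw(G) ≤ 2. On the other hand G contains the 3-clique {0, 5, 6}. A clique must lie in a single bag of any decomposition, so no decomposition can have width below 2. Therefore the treewidth is 2.

Treewidth 2.
Bags: B1 = {1, 4, 6}  B2 = {1, 5, 6}  B3 = {1, 3, 6}  B4 = {0, 5, 6}  B5 = {0, 6, 7}  B6 = {2, 3, 6}
Tree: B1–B2, B2–B3, B2–B4, B4–B5, B3–B6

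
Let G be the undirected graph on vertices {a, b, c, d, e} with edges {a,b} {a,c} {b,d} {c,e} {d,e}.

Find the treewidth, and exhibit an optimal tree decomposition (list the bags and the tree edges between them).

Treewidth 2.
Bags: B1 = {b, d, e}  B2 = {b, c, e}  B3 = {a, b, c}
Tree: B1–B2, B2–B3

Each bag holds 3 vertices, so the decomposition has width 2, which upper-bounds the treewidth. Since b–d–e–c–a–b is a cycle in G, G is not acyclic. Forests are exactly the graphs of treewidth ≤ 1, so tw(G) ≥ 2. Combining the bounds, tw(G) = 2.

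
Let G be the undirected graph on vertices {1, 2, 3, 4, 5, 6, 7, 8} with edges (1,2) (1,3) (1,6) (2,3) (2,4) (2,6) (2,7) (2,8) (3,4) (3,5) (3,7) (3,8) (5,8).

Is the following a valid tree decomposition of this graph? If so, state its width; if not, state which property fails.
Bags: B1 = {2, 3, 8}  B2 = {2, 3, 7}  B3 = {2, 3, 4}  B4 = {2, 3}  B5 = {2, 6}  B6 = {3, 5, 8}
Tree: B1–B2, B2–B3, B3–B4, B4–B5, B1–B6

A tree decomposition must satisfy three properties: every vertex lies in some bag; for every edge, both endpoints lie together in some bag; and for every vertex, the bags containing it form a connected subtree. Here vertex 1 appears in no bag, so the decomposition is invalid.

No — vertex 1 appears in no bag.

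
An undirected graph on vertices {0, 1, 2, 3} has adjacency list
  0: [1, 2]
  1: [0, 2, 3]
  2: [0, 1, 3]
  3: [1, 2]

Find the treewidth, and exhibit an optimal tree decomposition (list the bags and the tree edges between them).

Treewidth 2.
One optimal decomposition is:
Bags: B1 = {0, 1, 2}  B2 = {1, 2, 3}
Tree: B1–B2

Each bag holds 3 vertices, so the decomposition has width 2, which upper-bounds the treewidth. Conversely, {0, 1, 2} is a clique of size 3, and the vertices of any clique must share a bag in every tree decomposition; so some bag has ≥ 3 vertices and tw(G) ≥ 2. Hence tw(G) = 2 exactly.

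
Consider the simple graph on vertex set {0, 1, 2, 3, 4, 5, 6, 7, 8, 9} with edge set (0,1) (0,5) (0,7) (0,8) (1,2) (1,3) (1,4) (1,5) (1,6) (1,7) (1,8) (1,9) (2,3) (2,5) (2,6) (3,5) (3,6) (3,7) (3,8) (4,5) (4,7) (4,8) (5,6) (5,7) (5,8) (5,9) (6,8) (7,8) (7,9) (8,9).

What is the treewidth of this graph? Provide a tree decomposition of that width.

The largest bag has 5 vertices, giving width 4; this decomposition certifies tw(G) ≤ 4. On the other hand G contains the 5-clique {1, 3, 5, 6, 8}. A clique must lie in a single bag of any decomposition, so no decomposition can have width below 4. Therefore the treewidth is 4.

Treewidth 4.
One optimal decomposition is:
Bags: B1 = {1, 3, 5, 7, 8}  B2 = {0, 1, 5, 7, 8}  B3 = {1, 4, 5, 7, 8}  B4 = {1, 3, 5, 6, 8}  B5 = {1, 2, 3, 5, 6}  B6 = {1, 5, 7, 8, 9}
Tree: B1–B2, B1–B3, B1–B4, B4–B5, B3–B6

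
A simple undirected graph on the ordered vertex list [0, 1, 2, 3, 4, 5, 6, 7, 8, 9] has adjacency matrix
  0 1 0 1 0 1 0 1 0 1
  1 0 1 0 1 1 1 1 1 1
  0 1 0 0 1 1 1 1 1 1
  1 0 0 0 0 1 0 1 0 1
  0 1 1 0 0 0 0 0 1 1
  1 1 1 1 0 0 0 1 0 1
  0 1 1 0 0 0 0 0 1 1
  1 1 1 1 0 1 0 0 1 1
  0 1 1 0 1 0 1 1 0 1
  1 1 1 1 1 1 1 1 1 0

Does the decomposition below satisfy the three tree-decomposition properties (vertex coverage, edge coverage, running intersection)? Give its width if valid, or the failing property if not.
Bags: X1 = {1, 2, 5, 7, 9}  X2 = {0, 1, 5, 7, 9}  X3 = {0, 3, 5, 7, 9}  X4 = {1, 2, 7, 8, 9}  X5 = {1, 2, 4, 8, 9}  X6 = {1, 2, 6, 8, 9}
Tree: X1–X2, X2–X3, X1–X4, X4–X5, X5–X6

Yes; width 4.

Vertex coverage: the bags together contain {0, 1, 2, 3, 4, 5, 6, 7, 8, 9}, the full vertex set. Edge coverage: each edge of G has both endpoints in at least one bag. Running intersection: for every vertex, the bags containing it form a connected subtree. All three properties hold, so this is a valid tree decomposition of width max|bag| − 1 = 4, and hence tw(G) ≤ 4.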